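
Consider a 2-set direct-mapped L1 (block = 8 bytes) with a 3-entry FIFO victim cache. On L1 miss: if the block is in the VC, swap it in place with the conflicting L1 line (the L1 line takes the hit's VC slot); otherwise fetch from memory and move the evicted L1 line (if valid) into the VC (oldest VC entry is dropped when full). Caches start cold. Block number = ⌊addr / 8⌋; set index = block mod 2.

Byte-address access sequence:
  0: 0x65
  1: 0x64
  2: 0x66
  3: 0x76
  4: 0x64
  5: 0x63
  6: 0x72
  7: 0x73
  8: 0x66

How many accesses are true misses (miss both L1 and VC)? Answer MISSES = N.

  [0] addr=0x65 blk=12 s=0: MISS | VC []
  [1] addr=0x64 blk=12 s=0: L1-HIT | VC []
  [2] addr=0x66 blk=12 s=0: L1-HIT | VC []
  [3] addr=0x76 blk=14 s=0: MISS | VC [12]
  [4] addr=0x64 blk=12 s=0: VC-HIT | VC [14]
  [5] addr=0x63 blk=12 s=0: L1-HIT | VC [14]
  [6] addr=0x72 blk=14 s=0: VC-HIT | VC [12]
  [7] addr=0x73 blk=14 s=0: L1-HIT | VC [12]
  [8] addr=0x66 blk=12 s=0: VC-HIT | VC [14]

MISSES = 2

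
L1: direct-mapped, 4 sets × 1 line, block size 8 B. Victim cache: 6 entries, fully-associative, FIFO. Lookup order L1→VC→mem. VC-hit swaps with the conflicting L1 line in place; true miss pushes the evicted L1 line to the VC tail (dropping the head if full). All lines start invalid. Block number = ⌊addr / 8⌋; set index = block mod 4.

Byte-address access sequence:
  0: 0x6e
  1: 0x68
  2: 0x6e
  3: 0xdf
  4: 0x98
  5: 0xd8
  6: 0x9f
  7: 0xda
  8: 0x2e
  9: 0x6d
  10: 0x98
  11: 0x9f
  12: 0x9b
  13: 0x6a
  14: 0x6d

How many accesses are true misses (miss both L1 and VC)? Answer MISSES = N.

MISSES = 4

#0 0x6e→b13/s1 MISS; vc=[]
#1 0x68→b13/s1 L1-HIT; vc=[]
#2 0x6e→b13/s1 L1-HIT; vc=[]
#3 0xdf→b27/s3 MISS; vc=[]
#4 0x98→b19/s3 MISS; vc=[27]
#5 0xd8→b27/s3 VC-HIT; vc=[19]
#6 0x9f→b19/s3 VC-HIT; vc=[27]
#7 0xda→b27/s3 VC-HIT; vc=[19]
#8 0x2e→b5/s1 MISS; vc=[19,13]
#9 0x6d→b13/s1 VC-HIT; vc=[19,5]
#10 0x98→b19/s3 VC-HIT; vc=[27,5]
#11 0x9f→b19/s3 L1-HIT; vc=[27,5]
#12 0x9b→b19/s3 L1-HIT; vc=[27,5]
#13 0x6a→b13/s1 L1-HIT; vc=[27,5]
#14 0x6d→b13/s1 L1-HIT; vc=[27,5]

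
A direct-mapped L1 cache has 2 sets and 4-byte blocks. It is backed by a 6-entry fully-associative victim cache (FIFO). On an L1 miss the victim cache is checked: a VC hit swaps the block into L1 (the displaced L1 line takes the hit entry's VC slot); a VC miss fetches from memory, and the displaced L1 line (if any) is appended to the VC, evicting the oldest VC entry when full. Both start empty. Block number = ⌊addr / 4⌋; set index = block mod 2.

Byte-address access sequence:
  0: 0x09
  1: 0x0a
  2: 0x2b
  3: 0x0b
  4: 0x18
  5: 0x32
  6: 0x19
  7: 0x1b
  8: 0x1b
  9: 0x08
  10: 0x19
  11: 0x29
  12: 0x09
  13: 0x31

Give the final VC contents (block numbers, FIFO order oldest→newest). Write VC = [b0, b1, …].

  [0] addr=0x9 blk=2 s=0: MISS | VC []
  [1] addr=0xa blk=2 s=0: L1-HIT | VC []
  [2] addr=0x2b blk=10 s=0: MISS | VC [2]
  [3] addr=0xb blk=2 s=0: VC-HIT | VC [10]
  [4] addr=0x18 blk=6 s=0: MISS | VC [10, 2]
  [5] addr=0x32 blk=12 s=0: MISS | VC [10, 2, 6]
  [6] addr=0x19 blk=6 s=0: VC-HIT | VC [10, 2, 12]
  [7] addr=0x1b blk=6 s=0: L1-HIT | VC [10, 2, 12]
  [8] addr=0x1b blk=6 s=0: L1-HIT | VC [10, 2, 12]
  [9] addr=0x8 blk=2 s=0: VC-HIT | VC [10, 6, 12]
  [10] addr=0x19 blk=6 s=0: VC-HIT | VC [10, 2, 12]
  [11] addr=0x29 blk=10 s=0: VC-HIT | VC [6, 2, 12]
  [12] addr=0x9 blk=2 s=0: VC-HIT | VC [6, 10, 12]
  [13] addr=0x31 blk=12 s=0: VC-HIT | VC [6, 10, 2]

VC = [6, 10, 2]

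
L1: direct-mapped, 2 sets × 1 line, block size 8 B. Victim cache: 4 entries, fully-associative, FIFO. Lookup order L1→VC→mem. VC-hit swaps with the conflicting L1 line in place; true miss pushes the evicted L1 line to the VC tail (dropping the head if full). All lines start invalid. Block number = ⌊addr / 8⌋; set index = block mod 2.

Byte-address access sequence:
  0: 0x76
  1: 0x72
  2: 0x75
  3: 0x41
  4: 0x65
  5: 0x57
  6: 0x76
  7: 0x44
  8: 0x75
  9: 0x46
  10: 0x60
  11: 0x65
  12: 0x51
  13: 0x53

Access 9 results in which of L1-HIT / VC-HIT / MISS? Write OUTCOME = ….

  [0] addr=0x76 blk=14 s=0: MISS | VC []
  [1] addr=0x72 blk=14 s=0: L1-HIT | VC []
  [2] addr=0x75 blk=14 s=0: L1-HIT | VC []
  [3] addr=0x41 blk=8 s=0: MISS | VC [14]
  [4] addr=0x65 blk=12 s=0: MISS | VC [14, 8]
  [5] addr=0x57 blk=10 s=0: MISS | VC [14, 8, 12]
  [6] addr=0x76 blk=14 s=0: VC-HIT | VC [10, 8, 12]
  [7] addr=0x44 blk=8 s=0: VC-HIT | VC [10, 14, 12]
  [8] addr=0x75 blk=14 s=0: VC-HIT | VC [10, 8, 12]
  [9] addr=0x46 blk=8 s=0: VC-HIT | VC [10, 14, 12]
  [10] addr=0x60 blk=12 s=0: VC-HIT | VC [10, 14, 8]
  [11] addr=0x65 blk=12 s=0: L1-HIT | VC [10, 14, 8]
  [12] addr=0x51 blk=10 s=0: VC-HIT | VC [12, 14, 8]
  [13] addr=0x53 blk=10 s=0: L1-HIT | VC [12, 14, 8]

OUTCOME = VC-HIT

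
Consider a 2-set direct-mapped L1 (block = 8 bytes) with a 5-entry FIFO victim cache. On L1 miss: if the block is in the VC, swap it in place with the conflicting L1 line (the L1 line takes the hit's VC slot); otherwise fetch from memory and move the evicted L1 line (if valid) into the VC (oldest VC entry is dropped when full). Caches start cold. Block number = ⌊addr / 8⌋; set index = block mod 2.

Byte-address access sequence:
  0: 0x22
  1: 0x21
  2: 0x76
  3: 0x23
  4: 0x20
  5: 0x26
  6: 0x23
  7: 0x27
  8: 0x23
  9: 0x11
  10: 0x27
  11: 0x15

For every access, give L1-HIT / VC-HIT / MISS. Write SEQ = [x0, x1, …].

  [0] addr=0x22 blk=4 s=0: MISS | VC []
  [1] addr=0x21 blk=4 s=0: L1-HIT | VC []
  [2] addr=0x76 blk=14 s=0: MISS | VC [4]
  [3] addr=0x23 blk=4 s=0: VC-HIT | VC [14]
  [4] addr=0x20 blk=4 s=0: L1-HIT | VC [14]
  [5] addr=0x26 blk=4 s=0: L1-HIT | VC [14]
  [6] addr=0x23 blk=4 s=0: L1-HIT | VC [14]
  [7] addr=0x27 blk=4 s=0: L1-HIT | VC [14]
  [8] addr=0x23 blk=4 s=0: L1-HIT | VC [14]
  [9] addr=0x11 blk=2 s=0: MISS | VC [14, 4]
  [10] addr=0x27 blk=4 s=0: VC-HIT | VC [14, 2]
  [11] addr=0x15 blk=2 s=0: VC-HIT | VC [14, 4]

SEQ = [MISS, L1-HIT, MISS, VC-HIT, L1-HIT, L1-HIT, L1-HIT, L1-HIT, L1-HIT, MISS, VC-HIT, VC-HIT]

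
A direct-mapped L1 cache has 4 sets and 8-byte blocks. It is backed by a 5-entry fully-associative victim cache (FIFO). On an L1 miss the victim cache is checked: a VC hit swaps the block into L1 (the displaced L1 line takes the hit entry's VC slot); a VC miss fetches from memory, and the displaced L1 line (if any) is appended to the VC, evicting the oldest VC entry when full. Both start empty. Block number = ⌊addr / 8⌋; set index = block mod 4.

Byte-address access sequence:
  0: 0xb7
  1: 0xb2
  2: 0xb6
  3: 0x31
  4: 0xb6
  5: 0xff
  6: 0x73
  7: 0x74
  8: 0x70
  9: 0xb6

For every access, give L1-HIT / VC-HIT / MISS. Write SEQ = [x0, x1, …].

0: 0xb7 (blk 22, set 2) → MISS  vc=[]
1: 0xb2 (blk 22, set 2) → L1-HIT  vc=[]
2: 0xb6 (blk 22, set 2) → L1-HIT  vc=[]
3: 0x31 (blk 6, set 2) → MISS  vc=[22]
4: 0xb6 (blk 22, set 2) → VC-HIT  vc=[6]
5: 0xff (blk 31, set 3) → MISS  vc=[6]
6: 0x73 (blk 14, set 2) → MISS  vc=[6, 22]
7: 0x74 (blk 14, set 2) → L1-HIT  vc=[6, 22]
8: 0x70 (blk 14, set 2) → L1-HIT  vc=[6, 22]
9: 0xb6 (blk 22, set 2) → VC-HIT  vc=[6, 14]

SEQ = [MISS, L1-HIT, L1-HIT, MISS, VC-HIT, MISS, MISS, L1-HIT, L1-HIT, VC-HIT]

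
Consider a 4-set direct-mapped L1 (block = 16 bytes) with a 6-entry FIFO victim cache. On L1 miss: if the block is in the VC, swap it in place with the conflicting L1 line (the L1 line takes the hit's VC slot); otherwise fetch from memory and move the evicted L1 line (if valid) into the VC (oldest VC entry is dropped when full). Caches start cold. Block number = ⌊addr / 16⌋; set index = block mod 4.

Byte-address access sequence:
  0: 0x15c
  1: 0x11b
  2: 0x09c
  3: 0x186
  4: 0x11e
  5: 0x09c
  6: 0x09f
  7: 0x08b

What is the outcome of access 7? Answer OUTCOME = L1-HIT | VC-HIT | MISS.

  [0] addr=0x15c blk=21 s=1: MISS | VC []
  [1] addr=0x11b blk=17 s=1: MISS | VC [21]
  [2] addr=0x9c blk=9 s=1: MISS | VC [21, 17]
  [3] addr=0x186 blk=24 s=0: MISS | VC [21, 17]
  [4] addr=0x11e blk=17 s=1: VC-HIT | VC [21, 9]
  [5] addr=0x9c blk=9 s=1: VC-HIT | VC [21, 17]
  [6] addr=0x9f blk=9 s=1: L1-HIT | VC [21, 17]
  [7] addr=0x8b blk=8 s=0: MISS | VC [21, 17, 24]

OUTCOME = MISS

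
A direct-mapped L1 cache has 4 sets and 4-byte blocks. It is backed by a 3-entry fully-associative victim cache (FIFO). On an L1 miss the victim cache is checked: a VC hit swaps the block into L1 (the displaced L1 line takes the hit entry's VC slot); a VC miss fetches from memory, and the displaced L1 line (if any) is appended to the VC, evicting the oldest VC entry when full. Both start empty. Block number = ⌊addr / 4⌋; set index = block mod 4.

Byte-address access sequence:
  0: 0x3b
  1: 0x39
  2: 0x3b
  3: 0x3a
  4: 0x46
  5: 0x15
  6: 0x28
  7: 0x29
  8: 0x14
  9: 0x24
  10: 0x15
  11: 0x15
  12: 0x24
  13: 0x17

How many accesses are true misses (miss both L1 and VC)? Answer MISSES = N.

MISSES = 5

0: 0x3b (blk 14, set 2) → MISS  vc=[]
1: 0x39 (blk 14, set 2) → L1-HIT  vc=[]
2: 0x3b (blk 14, set 2) → L1-HIT  vc=[]
3: 0x3a (blk 14, set 2) → L1-HIT  vc=[]
4: 0x46 (blk 17, set 1) → MISS  vc=[]
5: 0x15 (blk 5, set 1) → MISS  vc=[17]
6: 0x28 (blk 10, set 2) → MISS  vc=[17, 14]
7: 0x29 (blk 10, set 2) → L1-HIT  vc=[17, 14]
8: 0x14 (blk 5, set 1) → L1-HIT  vc=[17, 14]
9: 0x24 (blk 9, set 1) → MISS  vc=[17, 14, 5]
10: 0x15 (blk 5, set 1) → VC-HIT  vc=[17, 14, 9]
11: 0x15 (blk 5, set 1) → L1-HIT  vc=[17, 14, 9]
12: 0x24 (blk 9, set 1) → VC-HIT  vc=[17, 14, 5]
13: 0x17 (blk 5, set 1) → VC-HIT  vc=[17, 14, 9]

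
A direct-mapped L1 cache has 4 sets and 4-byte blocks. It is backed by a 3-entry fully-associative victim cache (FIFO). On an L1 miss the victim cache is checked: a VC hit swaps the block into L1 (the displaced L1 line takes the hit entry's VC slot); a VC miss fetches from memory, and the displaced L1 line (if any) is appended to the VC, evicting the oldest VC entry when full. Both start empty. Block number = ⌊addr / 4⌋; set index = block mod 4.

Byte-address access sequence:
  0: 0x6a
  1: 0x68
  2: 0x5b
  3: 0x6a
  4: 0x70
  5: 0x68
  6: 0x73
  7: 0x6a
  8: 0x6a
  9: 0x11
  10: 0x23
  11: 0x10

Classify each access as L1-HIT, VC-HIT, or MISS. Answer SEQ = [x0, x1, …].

  [0] addr=0x6a blk=26 s=2: MISS | VC []
  [1] addr=0x68 blk=26 s=2: L1-HIT | VC []
  [2] addr=0x5b blk=22 s=2: MISS | VC [26]
  [3] addr=0x6a blk=26 s=2: VC-HIT | VC [22]
  [4] addr=0x70 blk=28 s=0: MISS | VC [22]
  [5] addr=0x68 blk=26 s=2: L1-HIT | VC [22]
  [6] addr=0x73 blk=28 s=0: L1-HIT | VC [22]
  [7] addr=0x6a blk=26 s=2: L1-HIT | VC [22]
  [8] addr=0x6a blk=26 s=2: L1-HIT | VC [22]
  [9] addr=0x11 blk=4 s=0: MISS | VC [22, 28]
  [10] addr=0x23 blk=8 s=0: MISS | VC [22, 28, 4]
  [11] addr=0x10 blk=4 s=0: VC-HIT | VC [22, 28, 8]

SEQ = [MISS, L1-HIT, MISS, VC-HIT, MISS, L1-HIT, L1-HIT, L1-HIT, L1-HIT, MISS, MISS, VC-HIT]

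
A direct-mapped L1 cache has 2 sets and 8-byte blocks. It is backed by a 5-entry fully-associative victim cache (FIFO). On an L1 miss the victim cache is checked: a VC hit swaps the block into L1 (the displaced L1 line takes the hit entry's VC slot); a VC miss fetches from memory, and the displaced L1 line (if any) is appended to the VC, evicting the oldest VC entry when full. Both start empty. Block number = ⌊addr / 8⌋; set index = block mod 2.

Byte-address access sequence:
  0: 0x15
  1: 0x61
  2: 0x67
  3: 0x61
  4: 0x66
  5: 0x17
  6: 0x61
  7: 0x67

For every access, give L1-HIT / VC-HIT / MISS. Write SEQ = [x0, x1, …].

#0 0x15→b2/s0 MISS; vc=[]
#1 0x61→b12/s0 MISS; vc=[2]
#2 0x67→b12/s0 L1-HIT; vc=[2]
#3 0x61→b12/s0 L1-HIT; vc=[2]
#4 0x66→b12/s0 L1-HIT; vc=[2]
#5 0x17→b2/s0 VC-HIT; vc=[12]
#6 0x61→b12/s0 VC-HIT; vc=[2]
#7 0x67→b12/s0 L1-HIT; vc=[2]

SEQ = [MISS, MISS, L1-HIT, L1-HIT, L1-HIT, VC-HIT, VC-HIT, L1-HIT]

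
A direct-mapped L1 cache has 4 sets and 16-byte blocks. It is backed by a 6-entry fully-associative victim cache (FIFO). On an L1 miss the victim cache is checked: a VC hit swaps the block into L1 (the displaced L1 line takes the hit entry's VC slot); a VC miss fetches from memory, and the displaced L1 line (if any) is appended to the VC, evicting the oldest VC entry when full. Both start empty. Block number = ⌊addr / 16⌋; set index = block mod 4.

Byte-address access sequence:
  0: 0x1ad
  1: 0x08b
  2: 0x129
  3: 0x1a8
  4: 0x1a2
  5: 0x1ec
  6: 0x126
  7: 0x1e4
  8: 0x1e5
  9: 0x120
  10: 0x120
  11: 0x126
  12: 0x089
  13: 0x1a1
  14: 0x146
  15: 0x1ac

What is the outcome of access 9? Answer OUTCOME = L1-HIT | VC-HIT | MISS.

OUTCOME = VC-HIT

#0 0x1ad→b26/s2 MISS; vc=[]
#1 0x8b→b8/s0 MISS; vc=[]
#2 0x129→b18/s2 MISS; vc=[26]
#3 0x1a8→b26/s2 VC-HIT; vc=[18]
#4 0x1a2→b26/s2 L1-HIT; vc=[18]
#5 0x1ec→b30/s2 MISS; vc=[18,26]
#6 0x126→b18/s2 VC-HIT; vc=[30,26]
#7 0x1e4→b30/s2 VC-HIT; vc=[18,26]
#8 0x1e5→b30/s2 L1-HIT; vc=[18,26]
#9 0x120→b18/s2 VC-HIT; vc=[30,26]
#10 0x120→b18/s2 L1-HIT; vc=[30,26]
#11 0x126→b18/s2 L1-HIT; vc=[30,26]
#12 0x89→b8/s0 L1-HIT; vc=[30,26]
#13 0x1a1→b26/s2 VC-HIT; vc=[30,18]
#14 0x146→b20/s0 MISS; vc=[30,18,8]
#15 0x1ac→b26/s2 L1-HIT; vc=[30,18,8]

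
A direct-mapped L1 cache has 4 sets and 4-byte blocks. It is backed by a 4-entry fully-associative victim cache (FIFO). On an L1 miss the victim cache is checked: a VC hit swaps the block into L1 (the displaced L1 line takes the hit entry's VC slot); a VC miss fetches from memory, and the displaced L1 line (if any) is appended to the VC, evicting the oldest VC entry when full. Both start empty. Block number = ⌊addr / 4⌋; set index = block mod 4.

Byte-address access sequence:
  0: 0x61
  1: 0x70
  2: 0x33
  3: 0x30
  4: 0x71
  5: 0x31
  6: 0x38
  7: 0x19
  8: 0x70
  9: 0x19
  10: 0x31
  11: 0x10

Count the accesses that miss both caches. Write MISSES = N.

MISSES = 6

  [0] addr=0x61 blk=24 s=0: MISS | VC []
  [1] addr=0x70 blk=28 s=0: MISS | VC [24]
  [2] addr=0x33 blk=12 s=0: MISS | VC [24, 28]
  [3] addr=0x30 blk=12 s=0: L1-HIT | VC [24, 28]
  [4] addr=0x71 blk=28 s=0: VC-HIT | VC [24, 12]
  [5] addr=0x31 blk=12 s=0: VC-HIT | VC [24, 28]
  [6] addr=0x38 blk=14 s=2: MISS | VC [24, 28]
  [7] addr=0x19 blk=6 s=2: MISS | VC [24, 28, 14]
  [8] addr=0x70 blk=28 s=0: VC-HIT | VC [24, 12, 14]
  [9] addr=0x19 blk=6 s=2: L1-HIT | VC [24, 12, 14]
  [10] addr=0x31 blk=12 s=0: VC-HIT | VC [24, 28, 14]
  [11] addr=0x10 blk=4 s=0: MISS | VC [24, 28, 14, 12]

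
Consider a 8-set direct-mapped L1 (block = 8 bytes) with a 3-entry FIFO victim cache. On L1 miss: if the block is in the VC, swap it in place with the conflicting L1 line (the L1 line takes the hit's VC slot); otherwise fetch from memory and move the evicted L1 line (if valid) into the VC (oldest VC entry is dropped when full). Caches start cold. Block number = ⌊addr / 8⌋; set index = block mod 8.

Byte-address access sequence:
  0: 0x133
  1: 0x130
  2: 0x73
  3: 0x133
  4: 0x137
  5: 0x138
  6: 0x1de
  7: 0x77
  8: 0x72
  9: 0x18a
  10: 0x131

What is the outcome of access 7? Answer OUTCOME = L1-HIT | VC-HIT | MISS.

#0 0x133→b38/s6 MISS; vc=[]
#1 0x130→b38/s6 L1-HIT; vc=[]
#2 0x73→b14/s6 MISS; vc=[38]
#3 0x133→b38/s6 VC-HIT; vc=[14]
#4 0x137→b38/s6 L1-HIT; vc=[14]
#5 0x138→b39/s7 MISS; vc=[14]
#6 0x1de→b59/s3 MISS; vc=[14]
#7 0x77→b14/s6 VC-HIT; vc=[38]
#8 0x72→b14/s6 L1-HIT; vc=[38]
#9 0x18a→b49/s1 MISS; vc=[38]
#10 0x131→b38/s6 VC-HIT; vc=[14]

OUTCOME = VC-HIT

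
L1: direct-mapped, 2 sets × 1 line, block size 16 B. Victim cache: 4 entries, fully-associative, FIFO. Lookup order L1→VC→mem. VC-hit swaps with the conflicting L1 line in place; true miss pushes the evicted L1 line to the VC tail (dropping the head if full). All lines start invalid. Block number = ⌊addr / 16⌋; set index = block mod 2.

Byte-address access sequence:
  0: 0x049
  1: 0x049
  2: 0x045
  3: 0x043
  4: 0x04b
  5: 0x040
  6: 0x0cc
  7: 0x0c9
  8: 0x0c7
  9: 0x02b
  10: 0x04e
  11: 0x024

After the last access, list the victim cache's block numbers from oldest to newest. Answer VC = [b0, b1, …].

VC = [4, 12]

  [0] addr=0x49 blk=4 s=0: MISS | VC []
  [1] addr=0x49 blk=4 s=0: L1-HIT | VC []
  [2] addr=0x45 blk=4 s=0: L1-HIT | VC []
  [3] addr=0x43 blk=4 s=0: L1-HIT | VC []
  [4] addr=0x4b blk=4 s=0: L1-HIT | VC []
  [5] addr=0x40 blk=4 s=0: L1-HIT | VC []
  [6] addr=0xcc blk=12 s=0: MISS | VC [4]
  [7] addr=0xc9 blk=12 s=0: L1-HIT | VC [4]
  [8] addr=0xc7 blk=12 s=0: L1-HIT | VC [4]
  [9] addr=0x2b blk=2 s=0: MISS | VC [4, 12]
  [10] addr=0x4e blk=4 s=0: VC-HIT | VC [2, 12]
  [11] addr=0x24 blk=2 s=0: VC-HIT | VC [4, 12]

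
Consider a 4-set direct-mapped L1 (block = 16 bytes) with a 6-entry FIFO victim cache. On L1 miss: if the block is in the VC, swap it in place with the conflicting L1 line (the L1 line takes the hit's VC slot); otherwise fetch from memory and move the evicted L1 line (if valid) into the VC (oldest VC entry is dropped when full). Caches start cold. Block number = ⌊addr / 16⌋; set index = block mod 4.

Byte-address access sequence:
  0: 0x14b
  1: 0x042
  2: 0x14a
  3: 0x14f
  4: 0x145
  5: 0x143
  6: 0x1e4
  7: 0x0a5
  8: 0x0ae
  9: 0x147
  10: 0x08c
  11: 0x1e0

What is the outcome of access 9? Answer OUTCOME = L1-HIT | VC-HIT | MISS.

#0 0x14b→b20/s0 MISS; vc=[]
#1 0x42→b4/s0 MISS; vc=[20]
#2 0x14a→b20/s0 VC-HIT; vc=[4]
#3 0x14f→b20/s0 L1-HIT; vc=[4]
#4 0x145→b20/s0 L1-HIT; vc=[4]
#5 0x143→b20/s0 L1-HIT; vc=[4]
#6 0x1e4→b30/s2 MISS; vc=[4]
#7 0xa5→b10/s2 MISS; vc=[4,30]
#8 0xae→b10/s2 L1-HIT; vc=[4,30]
#9 0x147→b20/s0 L1-HIT; vc=[4,30]
#10 0x8c→b8/s0 MISS; vc=[4,30,20]
#11 0x1e0→b30/s2 VC-HIT; vc=[4,10,20]

OUTCOME = L1-HIT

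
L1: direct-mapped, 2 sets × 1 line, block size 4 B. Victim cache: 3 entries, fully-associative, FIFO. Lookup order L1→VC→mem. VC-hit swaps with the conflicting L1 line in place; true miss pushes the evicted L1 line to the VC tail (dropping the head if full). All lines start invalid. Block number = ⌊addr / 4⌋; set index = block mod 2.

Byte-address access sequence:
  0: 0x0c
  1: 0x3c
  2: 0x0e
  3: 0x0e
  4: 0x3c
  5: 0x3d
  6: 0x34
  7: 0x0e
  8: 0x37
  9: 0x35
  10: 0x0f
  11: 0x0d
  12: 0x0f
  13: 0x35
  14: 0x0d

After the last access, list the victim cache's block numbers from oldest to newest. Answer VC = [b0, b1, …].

VC = [13, 15]

  [0] addr=0xc blk=3 s=1: MISS | VC []
  [1] addr=0x3c blk=15 s=1: MISS | VC [3]
  [2] addr=0xe blk=3 s=1: VC-HIT | VC [15]
  [3] addr=0xe blk=3 s=1: L1-HIT | VC [15]
  [4] addr=0x3c blk=15 s=1: VC-HIT | VC [3]
  [5] addr=0x3d blk=15 s=1: L1-HIT | VC [3]
  [6] addr=0x34 blk=13 s=1: MISS | VC [3, 15]
  [7] addr=0xe blk=3 s=1: VC-HIT | VC [13, 15]
  [8] addr=0x37 blk=13 s=1: VC-HIT | VC [3, 15]
  [9] addr=0x35 blk=13 s=1: L1-HIT | VC [3, 15]
  [10] addr=0xf blk=3 s=1: VC-HIT | VC [13, 15]
  [11] addr=0xd blk=3 s=1: L1-HIT | VC [13, 15]
  [12] addr=0xf blk=3 s=1: L1-HIT | VC [13, 15]
  [13] addr=0x35 blk=13 s=1: VC-HIT | VC [3, 15]
  [14] addr=0xd blk=3 s=1: VC-HIT | VC [13, 15]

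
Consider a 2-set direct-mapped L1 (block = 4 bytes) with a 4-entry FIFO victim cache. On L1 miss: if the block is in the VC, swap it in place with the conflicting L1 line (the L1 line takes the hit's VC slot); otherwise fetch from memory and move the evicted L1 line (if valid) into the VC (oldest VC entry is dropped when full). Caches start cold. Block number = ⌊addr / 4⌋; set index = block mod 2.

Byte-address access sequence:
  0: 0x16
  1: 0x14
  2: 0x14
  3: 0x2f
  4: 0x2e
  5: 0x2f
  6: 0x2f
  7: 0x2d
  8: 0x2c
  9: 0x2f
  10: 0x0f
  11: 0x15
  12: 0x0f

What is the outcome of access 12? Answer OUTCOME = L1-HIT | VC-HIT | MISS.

OUTCOME = VC-HIT

#0 0x16→b5/s1 MISS; vc=[]
#1 0x14→b5/s1 L1-HIT; vc=[]
#2 0x14→b5/s1 L1-HIT; vc=[]
#3 0x2f→b11/s1 MISS; vc=[5]
#4 0x2e→b11/s1 L1-HIT; vc=[5]
#5 0x2f→b11/s1 L1-HIT; vc=[5]
#6 0x2f→b11/s1 L1-HIT; vc=[5]
#7 0x2d→b11/s1 L1-HIT; vc=[5]
#8 0x2c→b11/s1 L1-HIT; vc=[5]
#9 0x2f→b11/s1 L1-HIT; vc=[5]
#10 0xf→b3/s1 MISS; vc=[5,11]
#11 0x15→b5/s1 VC-HIT; vc=[3,11]
#12 0xf→b3/s1 VC-HIT; vc=[5,11]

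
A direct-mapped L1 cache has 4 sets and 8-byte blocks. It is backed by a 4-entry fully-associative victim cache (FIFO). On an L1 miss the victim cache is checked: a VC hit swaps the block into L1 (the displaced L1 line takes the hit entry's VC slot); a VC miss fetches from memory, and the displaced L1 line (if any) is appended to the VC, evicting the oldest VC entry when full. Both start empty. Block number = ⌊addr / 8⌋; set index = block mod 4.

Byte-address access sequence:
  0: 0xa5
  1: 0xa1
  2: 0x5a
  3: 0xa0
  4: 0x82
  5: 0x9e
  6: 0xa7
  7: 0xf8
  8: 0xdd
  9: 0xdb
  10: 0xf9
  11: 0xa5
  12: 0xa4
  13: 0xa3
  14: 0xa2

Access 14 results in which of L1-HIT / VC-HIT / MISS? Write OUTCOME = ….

0: 0xa5 (blk 20, set 0) → MISS  vc=[]
1: 0xa1 (blk 20, set 0) → L1-HIT  vc=[]
2: 0x5a (blk 11, set 3) → MISS  vc=[]
3: 0xa0 (blk 20, set 0) → L1-HIT  vc=[]
4: 0x82 (blk 16, set 0) → MISS  vc=[20]
5: 0x9e (blk 19, set 3) → MISS  vc=[20, 11]
6: 0xa7 (blk 20, set 0) → VC-HIT  vc=[16, 11]
7: 0xf8 (blk 31, set 3) → MISS  vc=[16, 11, 19]
8: 0xdd (blk 27, set 3) → MISS  vc=[16, 11, 19, 31]
9: 0xdb (blk 27, set 3) → L1-HIT  vc=[16, 11, 19, 31]
10: 0xf9 (blk 31, set 3) → VC-HIT  vc=[16, 11, 19, 27]
11: 0xa5 (blk 20, set 0) → L1-HIT  vc=[16, 11, 19, 27]
12: 0xa4 (blk 20, set 0) → L1-HIT  vc=[16, 11, 19, 27]
13: 0xa3 (blk 20, set 0) → L1-HIT  vc=[16, 11, 19, 27]
14: 0xa2 (blk 20, set 0) → L1-HIT  vc=[16, 11, 19, 27]

OUTCOME = L1-HIT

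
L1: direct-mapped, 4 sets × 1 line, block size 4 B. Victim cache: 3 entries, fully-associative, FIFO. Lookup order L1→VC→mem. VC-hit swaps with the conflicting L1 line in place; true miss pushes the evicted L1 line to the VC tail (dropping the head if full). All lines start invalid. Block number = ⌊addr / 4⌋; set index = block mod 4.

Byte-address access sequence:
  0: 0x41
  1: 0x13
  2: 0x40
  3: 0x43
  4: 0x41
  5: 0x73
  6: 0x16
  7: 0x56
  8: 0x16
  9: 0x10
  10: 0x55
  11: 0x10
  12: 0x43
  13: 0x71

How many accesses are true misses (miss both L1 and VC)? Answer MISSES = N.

  [0] addr=0x41 blk=16 s=0: MISS | VC []
  [1] addr=0x13 blk=4 s=0: MISS | VC [16]
  [2] addr=0x40 blk=16 s=0: VC-HIT | VC [4]
  [3] addr=0x43 blk=16 s=0: L1-HIT | VC [4]
  [4] addr=0x41 blk=16 s=0: L1-HIT | VC [4]
  [5] addr=0x73 blk=28 s=0: MISS | VC [4, 16]
  [6] addr=0x16 blk=5 s=1: MISS | VC [4, 16]
  [7] addr=0x56 blk=21 s=1: MISS | VC [4, 16, 5]
  [8] addr=0x16 blk=5 s=1: VC-HIT | VC [4, 16, 21]
  [9] addr=0x10 blk=4 s=0: VC-HIT | VC [28, 16, 21]
  [10] addr=0x55 blk=21 s=1: VC-HIT | VC [28, 16, 5]
  [11] addr=0x10 blk=4 s=0: L1-HIT | VC [28, 16, 5]
  [12] addr=0x43 blk=16 s=0: VC-HIT | VC [28, 4, 5]
  [13] addr=0x71 blk=28 s=0: VC-HIT | VC [16, 4, 5]

MISSES = 5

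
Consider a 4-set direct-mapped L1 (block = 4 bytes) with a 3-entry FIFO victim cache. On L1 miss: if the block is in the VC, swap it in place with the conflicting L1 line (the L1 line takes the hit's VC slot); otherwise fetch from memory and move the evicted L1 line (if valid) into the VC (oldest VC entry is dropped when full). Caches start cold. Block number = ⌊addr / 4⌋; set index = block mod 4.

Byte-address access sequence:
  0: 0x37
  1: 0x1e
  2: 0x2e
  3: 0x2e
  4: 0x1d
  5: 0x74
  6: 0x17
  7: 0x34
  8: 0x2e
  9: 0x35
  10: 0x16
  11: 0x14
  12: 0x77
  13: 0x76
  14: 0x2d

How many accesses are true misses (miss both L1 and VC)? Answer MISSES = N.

MISSES = 5

  [0] addr=0x37 blk=13 s=1: MISS | VC []
  [1] addr=0x1e blk=7 s=3: MISS | VC []
  [2] addr=0x2e blk=11 s=3: MISS | VC [7]
  [3] addr=0x2e blk=11 s=3: L1-HIT | VC [7]
  [4] addr=0x1d blk=7 s=3: VC-HIT | VC [11]
  [5] addr=0x74 blk=29 s=1: MISS | VC [11, 13]
  [6] addr=0x17 blk=5 s=1: MISS | VC [11, 13, 29]
  [7] addr=0x34 blk=13 s=1: VC-HIT | VC [11, 5, 29]
  [8] addr=0x2e blk=11 s=3: VC-HIT | VC [7, 5, 29]
  [9] addr=0x35 blk=13 s=1: L1-HIT | VC [7, 5, 29]
  [10] addr=0x16 blk=5 s=1: VC-HIT | VC [7, 13, 29]
  [11] addr=0x14 blk=5 s=1: L1-HIT | VC [7, 13, 29]
  [12] addr=0x77 blk=29 s=1: VC-HIT | VC [7, 13, 5]
  [13] addr=0x76 blk=29 s=1: L1-HIT | VC [7, 13, 5]
  [14] addr=0x2d blk=11 s=3: L1-HIT | VC [7, 13, 5]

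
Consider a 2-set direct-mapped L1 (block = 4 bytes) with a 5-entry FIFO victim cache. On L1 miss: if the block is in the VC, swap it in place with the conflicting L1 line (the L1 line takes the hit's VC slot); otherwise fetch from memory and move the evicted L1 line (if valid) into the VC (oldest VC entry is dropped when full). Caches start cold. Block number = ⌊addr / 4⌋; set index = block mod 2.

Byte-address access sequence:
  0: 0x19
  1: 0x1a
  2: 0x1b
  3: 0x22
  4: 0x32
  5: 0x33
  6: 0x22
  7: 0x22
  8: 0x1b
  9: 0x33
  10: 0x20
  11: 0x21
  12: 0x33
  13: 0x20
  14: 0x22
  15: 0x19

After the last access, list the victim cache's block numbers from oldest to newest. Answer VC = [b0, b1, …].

VC = [12, 8]

0: 0x19 (blk 6, set 0) → MISS  vc=[]
1: 0x1a (blk 6, set 0) → L1-HIT  vc=[]
2: 0x1b (blk 6, set 0) → L1-HIT  vc=[]
3: 0x22 (blk 8, set 0) → MISS  vc=[6]
4: 0x32 (blk 12, set 0) → MISS  vc=[6, 8]
5: 0x33 (blk 12, set 0) → L1-HIT  vc=[6, 8]
6: 0x22 (blk 8, set 0) → VC-HIT  vc=[6, 12]
7: 0x22 (blk 8, set 0) → L1-HIT  vc=[6, 12]
8: 0x1b (blk 6, set 0) → VC-HIT  vc=[8, 12]
9: 0x33 (blk 12, set 0) → VC-HIT  vc=[8, 6]
10: 0x20 (blk 8, set 0) → VC-HIT  vc=[12, 6]
11: 0x21 (blk 8, set 0) → L1-HIT  vc=[12, 6]
12: 0x33 (blk 12, set 0) → VC-HIT  vc=[8, 6]
13: 0x20 (blk 8, set 0) → VC-HIT  vc=[12, 6]
14: 0x22 (blk 8, set 0) → L1-HIT  vc=[12, 6]
15: 0x19 (blk 6, set 0) → VC-HIT  vc=[12, 8]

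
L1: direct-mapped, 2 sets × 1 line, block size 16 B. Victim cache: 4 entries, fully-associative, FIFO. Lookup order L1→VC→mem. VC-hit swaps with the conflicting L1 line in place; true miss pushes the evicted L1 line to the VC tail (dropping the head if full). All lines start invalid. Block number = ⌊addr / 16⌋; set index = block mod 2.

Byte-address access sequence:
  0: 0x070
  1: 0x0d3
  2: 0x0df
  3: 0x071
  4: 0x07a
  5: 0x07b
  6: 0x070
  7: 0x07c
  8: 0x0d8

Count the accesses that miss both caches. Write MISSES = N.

#0 0x70→b7/s1 MISS; vc=[]
#1 0xd3→b13/s1 MISS; vc=[7]
#2 0xdf→b13/s1 L1-HIT; vc=[7]
#3 0x71→b7/s1 VC-HIT; vc=[13]
#4 0x7a→b7/s1 L1-HIT; vc=[13]
#5 0x7b→b7/s1 L1-HIT; vc=[13]
#6 0x70→b7/s1 L1-HIT; vc=[13]
#7 0x7c→b7/s1 L1-HIT; vc=[13]
#8 0xd8→b13/s1 VC-HIT; vc=[7]

MISSES = 2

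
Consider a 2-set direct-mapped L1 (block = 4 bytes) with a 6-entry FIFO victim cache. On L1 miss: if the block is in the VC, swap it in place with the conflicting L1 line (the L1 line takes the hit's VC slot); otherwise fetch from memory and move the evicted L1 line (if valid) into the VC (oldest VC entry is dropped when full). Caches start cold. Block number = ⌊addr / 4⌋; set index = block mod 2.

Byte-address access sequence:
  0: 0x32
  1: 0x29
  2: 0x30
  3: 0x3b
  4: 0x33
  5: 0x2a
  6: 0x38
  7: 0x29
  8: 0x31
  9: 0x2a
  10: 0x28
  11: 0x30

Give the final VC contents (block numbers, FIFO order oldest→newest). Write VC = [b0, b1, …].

  [0] addr=0x32 blk=12 s=0: MISS | VC []
  [1] addr=0x29 blk=10 s=0: MISS | VC [12]
  [2] addr=0x30 blk=12 s=0: VC-HIT | VC [10]
  [3] addr=0x3b blk=14 s=0: MISS | VC [10, 12]
  [4] addr=0x33 blk=12 s=0: VC-HIT | VC [10, 14]
  [5] addr=0x2a blk=10 s=0: VC-HIT | VC [12, 14]
  [6] addr=0x38 blk=14 s=0: VC-HIT | VC [12, 10]
  [7] addr=0x29 blk=10 s=0: VC-HIT | VC [12, 14]
  [8] addr=0x31 blk=12 s=0: VC-HIT | VC [10, 14]
  [9] addr=0x2a blk=10 s=0: VC-HIT | VC [12, 14]
  [10] addr=0x28 blk=10 s=0: L1-HIT | VC [12, 14]
  [11] addr=0x30 blk=12 s=0: VC-HIT | VC [10, 14]

VC = [10, 14]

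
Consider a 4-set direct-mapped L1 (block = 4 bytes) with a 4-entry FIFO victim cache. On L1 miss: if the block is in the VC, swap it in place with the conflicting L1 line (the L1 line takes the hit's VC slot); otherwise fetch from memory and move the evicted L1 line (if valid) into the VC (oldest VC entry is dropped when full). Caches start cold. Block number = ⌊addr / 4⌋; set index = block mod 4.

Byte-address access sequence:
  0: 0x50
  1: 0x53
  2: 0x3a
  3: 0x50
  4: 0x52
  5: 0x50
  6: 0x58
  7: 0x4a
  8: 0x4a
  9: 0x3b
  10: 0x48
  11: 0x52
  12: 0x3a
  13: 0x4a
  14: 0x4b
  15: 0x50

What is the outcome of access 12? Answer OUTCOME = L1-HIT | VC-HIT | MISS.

#0 0x50→b20/s0 MISS; vc=[]
#1 0x53→b20/s0 L1-HIT; vc=[]
#2 0x3a→b14/s2 MISS; vc=[]
#3 0x50→b20/s0 L1-HIT; vc=[]
#4 0x52→b20/s0 L1-HIT; vc=[]
#5 0x50→b20/s0 L1-HIT; vc=[]
#6 0x58→b22/s2 MISS; vc=[14]
#7 0x4a→b18/s2 MISS; vc=[14,22]
#8 0x4a→b18/s2 L1-HIT; vc=[14,22]
#9 0x3b→b14/s2 VC-HIT; vc=[18,22]
#10 0x48→b18/s2 VC-HIT; vc=[14,22]
#11 0x52→b20/s0 L1-HIT; vc=[14,22]
#12 0x3a→b14/s2 VC-HIT; vc=[18,22]
#13 0x4a→b18/s2 VC-HIT; vc=[14,22]
#14 0x4b→b18/s2 L1-HIT; vc=[14,22]
#15 0x50→b20/s0 L1-HIT; vc=[14,22]

OUTCOME = VC-HIT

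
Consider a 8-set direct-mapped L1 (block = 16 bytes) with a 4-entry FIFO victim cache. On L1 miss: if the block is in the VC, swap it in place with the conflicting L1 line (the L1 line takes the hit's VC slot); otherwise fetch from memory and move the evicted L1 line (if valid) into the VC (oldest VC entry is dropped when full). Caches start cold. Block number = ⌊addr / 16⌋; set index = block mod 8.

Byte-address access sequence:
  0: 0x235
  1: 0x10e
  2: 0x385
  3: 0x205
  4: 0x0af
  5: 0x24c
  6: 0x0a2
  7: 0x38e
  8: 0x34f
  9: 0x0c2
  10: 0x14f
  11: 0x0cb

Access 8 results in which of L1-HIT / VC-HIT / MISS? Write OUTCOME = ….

OUTCOME = MISS

0: 0x235 (blk 35, set 3) → MISS  vc=[]
1: 0x10e (blk 16, set 0) → MISS  vc=[]
2: 0x385 (blk 56, set 0) → MISS  vc=[16]
3: 0x205 (blk 32, set 0) → MISS  vc=[16, 56]
4: 0xaf (blk 10, set 2) → MISS  vc=[16, 56]
5: 0x24c (blk 36, set 4) → MISS  vc=[16, 56]
6: 0xa2 (blk 10, set 2) → L1-HIT  vc=[16, 56]
7: 0x38e (blk 56, set 0) → VC-HIT  vc=[16, 32]
8: 0x34f (blk 52, set 4) → MISS  vc=[16, 32, 36]
9: 0xc2 (blk 12, set 4) → MISS  vc=[16, 32, 36, 52]
10: 0x14f (blk 20, set 4) → MISS  vc=[32, 36, 52, 12]
11: 0xcb (blk 12, set 4) → VC-HIT  vc=[32, 36, 52, 20]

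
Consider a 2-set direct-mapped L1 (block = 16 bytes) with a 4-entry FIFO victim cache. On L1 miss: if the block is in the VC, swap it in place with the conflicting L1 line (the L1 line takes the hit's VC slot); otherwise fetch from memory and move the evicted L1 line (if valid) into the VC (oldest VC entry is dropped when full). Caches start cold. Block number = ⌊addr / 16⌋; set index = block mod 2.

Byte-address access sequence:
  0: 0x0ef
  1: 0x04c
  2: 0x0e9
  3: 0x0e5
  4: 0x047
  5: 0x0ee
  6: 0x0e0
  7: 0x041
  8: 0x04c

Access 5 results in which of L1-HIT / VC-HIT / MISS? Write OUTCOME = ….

  [0] addr=0xef blk=14 s=0: MISS | VC []
  [1] addr=0x4c blk=4 s=0: MISS | VC [14]
  [2] addr=0xe9 blk=14 s=0: VC-HIT | VC [4]
  [3] addr=0xe5 blk=14 s=0: L1-HIT | VC [4]
  [4] addr=0x47 blk=4 s=0: VC-HIT | VC [14]
  [5] addr=0xee blk=14 s=0: VC-HIT | VC [4]
  [6] addr=0xe0 blk=14 s=0: L1-HIT | VC [4]
  [7] addr=0x41 blk=4 s=0: VC-HIT | VC [14]
  [8] addr=0x4c blk=4 s=0: L1-HIT | VC [14]

OUTCOME = VC-HIT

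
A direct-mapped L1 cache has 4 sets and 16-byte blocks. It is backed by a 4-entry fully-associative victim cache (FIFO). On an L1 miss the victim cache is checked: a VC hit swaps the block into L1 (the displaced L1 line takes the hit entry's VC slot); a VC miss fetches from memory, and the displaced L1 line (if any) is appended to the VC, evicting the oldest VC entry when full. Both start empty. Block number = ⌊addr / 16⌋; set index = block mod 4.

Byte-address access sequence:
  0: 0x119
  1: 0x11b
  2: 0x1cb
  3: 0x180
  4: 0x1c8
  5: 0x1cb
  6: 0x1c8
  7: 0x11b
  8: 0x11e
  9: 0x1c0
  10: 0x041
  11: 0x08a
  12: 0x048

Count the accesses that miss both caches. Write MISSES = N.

#0 0x119→b17/s1 MISS; vc=[]
#1 0x11b→b17/s1 L1-HIT; vc=[]
#2 0x1cb→b28/s0 MISS; vc=[]
#3 0x180→b24/s0 MISS; vc=[28]
#4 0x1c8→b28/s0 VC-HIT; vc=[24]
#5 0x1cb→b28/s0 L1-HIT; vc=[24]
#6 0x1c8→b28/s0 L1-HIT; vc=[24]
#7 0x11b→b17/s1 L1-HIT; vc=[24]
#8 0x11e→b17/s1 L1-HIT; vc=[24]
#9 0x1c0→b28/s0 L1-HIT; vc=[24]
#10 0x41→b4/s0 MISS; vc=[24,28]
#11 0x8a→b8/s0 MISS; vc=[24,28,4]
#12 0x48→b4/s0 VC-HIT; vc=[24,28,8]

MISSES = 5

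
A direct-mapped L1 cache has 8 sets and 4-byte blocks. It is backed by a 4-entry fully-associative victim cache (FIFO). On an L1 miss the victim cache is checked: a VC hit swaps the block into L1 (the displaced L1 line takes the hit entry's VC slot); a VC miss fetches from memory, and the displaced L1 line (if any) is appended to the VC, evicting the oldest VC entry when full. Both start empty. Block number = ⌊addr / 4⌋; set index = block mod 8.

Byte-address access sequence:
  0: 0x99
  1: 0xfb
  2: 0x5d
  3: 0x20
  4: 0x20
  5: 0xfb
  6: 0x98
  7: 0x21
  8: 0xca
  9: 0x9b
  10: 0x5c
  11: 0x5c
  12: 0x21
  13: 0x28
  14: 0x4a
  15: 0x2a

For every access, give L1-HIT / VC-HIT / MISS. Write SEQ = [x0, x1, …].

#0 0x99→b38/s6 MISS; vc=[]
#1 0xfb→b62/s6 MISS; vc=[38]
#2 0x5d→b23/s7 MISS; vc=[38]
#3 0x20→b8/s0 MISS; vc=[38]
#4 0x20→b8/s0 L1-HIT; vc=[38]
#5 0xfb→b62/s6 L1-HIT; vc=[38]
#6 0x98→b38/s6 VC-HIT; vc=[62]
#7 0x21→b8/s0 L1-HIT; vc=[62]
#8 0xca→b50/s2 MISS; vc=[62]
#9 0x9b→b38/s6 L1-HIT; vc=[62]
#10 0x5c→b23/s7 L1-HIT; vc=[62]
#11 0x5c→b23/s7 L1-HIT; vc=[62]
#12 0x21→b8/s0 L1-HIT; vc=[62]
#13 0x28→b10/s2 MISS; vc=[62,50]
#14 0x4a→b18/s2 MISS; vc=[62,50,10]
#15 0x2a→b10/s2 VC-HIT; vc=[62,50,18]

SEQ = [MISS, MISS, MISS, MISS, L1-HIT, L1-HIT, VC-HIT, L1-HIT, MISS, L1-HIT, L1-HIT, L1-HIT, L1-HIT, MISS, MISS, VC-HIT]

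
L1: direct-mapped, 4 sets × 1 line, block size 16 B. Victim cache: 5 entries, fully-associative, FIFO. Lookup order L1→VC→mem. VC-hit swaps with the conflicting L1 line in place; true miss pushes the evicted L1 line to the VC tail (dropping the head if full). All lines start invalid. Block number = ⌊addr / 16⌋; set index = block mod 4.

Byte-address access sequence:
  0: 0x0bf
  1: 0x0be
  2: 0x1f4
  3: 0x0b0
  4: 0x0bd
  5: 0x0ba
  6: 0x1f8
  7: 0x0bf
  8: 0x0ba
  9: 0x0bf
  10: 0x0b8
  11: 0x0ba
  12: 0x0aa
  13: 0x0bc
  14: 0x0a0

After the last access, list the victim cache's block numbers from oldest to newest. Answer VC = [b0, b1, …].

  [0] addr=0xbf blk=11 s=3: MISS | VC []
  [1] addr=0xbe blk=11 s=3: L1-HIT | VC []
  [2] addr=0x1f4 blk=31 s=3: MISS | VC [11]
  [3] addr=0xb0 blk=11 s=3: VC-HIT | VC [31]
  [4] addr=0xbd blk=11 s=3: L1-HIT | VC [31]
  [5] addr=0xba blk=11 s=3: L1-HIT | VC [31]
  [6] addr=0x1f8 blk=31 s=3: VC-HIT | VC [11]
  [7] addr=0xbf blk=11 s=3: VC-HIT | VC [31]
  [8] addr=0xba blk=11 s=3: L1-HIT | VC [31]
  [9] addr=0xbf blk=11 s=3: L1-HIT | VC [31]
  [10] addr=0xb8 blk=11 s=3: L1-HIT | VC [31]
  [11] addr=0xba blk=11 s=3: L1-HIT | VC [31]
  [12] addr=0xaa blk=10 s=2: MISS | VC [31]
  [13] addr=0xbc blk=11 s=3: L1-HIT | VC [31]
  [14] addr=0xa0 blk=10 s=2: L1-HIT | VC [31]

VC = [31]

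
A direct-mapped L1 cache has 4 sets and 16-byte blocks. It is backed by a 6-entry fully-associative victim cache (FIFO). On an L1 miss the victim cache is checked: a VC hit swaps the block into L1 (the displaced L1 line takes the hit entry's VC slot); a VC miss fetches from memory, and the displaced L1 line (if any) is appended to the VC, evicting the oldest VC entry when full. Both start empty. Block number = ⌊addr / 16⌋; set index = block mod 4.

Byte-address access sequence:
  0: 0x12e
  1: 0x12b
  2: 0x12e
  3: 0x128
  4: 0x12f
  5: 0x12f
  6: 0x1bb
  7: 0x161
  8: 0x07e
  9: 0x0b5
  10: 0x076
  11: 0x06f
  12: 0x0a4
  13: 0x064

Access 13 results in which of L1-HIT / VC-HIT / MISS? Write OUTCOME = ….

OUTCOME = VC-HIT

  [0] addr=0x12e blk=18 s=2: MISS | VC []
  [1] addr=0x12b blk=18 s=2: L1-HIT | VC []
  [2] addr=0x12e blk=18 s=2: L1-HIT | VC []
  [3] addr=0x128 blk=18 s=2: L1-HIT | VC []
  [4] addr=0x12f blk=18 s=2: L1-HIT | VC []
  [5] addr=0x12f blk=18 s=2: L1-HIT | VC []
  [6] addr=0x1bb blk=27 s=3: MISS | VC []
  [7] addr=0x161 blk=22 s=2: MISS | VC [18]
  [8] addr=0x7e blk=7 s=3: MISS | VC [18, 27]
  [9] addr=0xb5 blk=11 s=3: MISS | VC [18, 27, 7]
  [10] addr=0x76 blk=7 s=3: VC-HIT | VC [18, 27, 11]
  [11] addr=0x6f blk=6 s=2: MISS | VC [18, 27, 11, 22]
  [12] addr=0xa4 blk=10 s=2: MISS | VC [18, 27, 11, 22, 6]
  [13] addr=0x64 blk=6 s=2: VC-HIT | VC [18, 27, 11, 22, 10]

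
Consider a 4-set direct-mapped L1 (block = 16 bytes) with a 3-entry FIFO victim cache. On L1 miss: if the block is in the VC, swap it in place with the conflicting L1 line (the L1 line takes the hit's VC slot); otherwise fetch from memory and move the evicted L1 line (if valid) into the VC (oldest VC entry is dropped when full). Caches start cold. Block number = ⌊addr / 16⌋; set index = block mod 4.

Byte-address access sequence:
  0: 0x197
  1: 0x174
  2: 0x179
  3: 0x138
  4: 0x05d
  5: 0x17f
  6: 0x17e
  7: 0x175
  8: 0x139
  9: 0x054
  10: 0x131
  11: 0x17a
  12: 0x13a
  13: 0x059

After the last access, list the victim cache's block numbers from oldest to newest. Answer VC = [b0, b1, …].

VC = [23, 25]

  [0] addr=0x197 blk=25 s=1: MISS | VC []
  [1] addr=0x174 blk=23 s=3: MISS | VC []
  [2] addr=0x179 blk=23 s=3: L1-HIT | VC []
  [3] addr=0x138 blk=19 s=3: MISS | VC [23]
  [4] addr=0x5d blk=5 s=1: MISS | VC [23, 25]
  [5] addr=0x17f blk=23 s=3: VC-HIT | VC [19, 25]
  [6] addr=0x17e blk=23 s=3: L1-HIT | VC [19, 25]
  [7] addr=0x175 blk=23 s=3: L1-HIT | VC [19, 25]
  [8] addr=0x139 blk=19 s=3: VC-HIT | VC [23, 25]
  [9] addr=0x54 blk=5 s=1: L1-HIT | VC [23, 25]
  [10] addr=0x131 blk=19 s=3: L1-HIT | VC [23, 25]
  [11] addr=0x17a blk=23 s=3: VC-HIT | VC [19, 25]
  [12] addr=0x13a blk=19 s=3: VC-HIT | VC [23, 25]
  [13] addr=0x59 blk=5 s=1: L1-HIT | VC [23, 25]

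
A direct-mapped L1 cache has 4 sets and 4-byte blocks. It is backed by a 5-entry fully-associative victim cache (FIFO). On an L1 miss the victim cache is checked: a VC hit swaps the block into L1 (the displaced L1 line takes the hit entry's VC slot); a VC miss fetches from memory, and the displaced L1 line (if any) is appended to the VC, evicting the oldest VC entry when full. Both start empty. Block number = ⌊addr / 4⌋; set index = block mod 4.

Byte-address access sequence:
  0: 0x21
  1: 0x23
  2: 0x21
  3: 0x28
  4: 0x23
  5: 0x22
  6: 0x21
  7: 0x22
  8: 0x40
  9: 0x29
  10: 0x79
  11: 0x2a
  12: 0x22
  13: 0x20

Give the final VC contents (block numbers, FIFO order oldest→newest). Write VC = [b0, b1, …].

0: 0x21 (blk 8, set 0) → MISS  vc=[]
1: 0x23 (blk 8, set 0) → L1-HIT  vc=[]
2: 0x21 (blk 8, set 0) → L1-HIT  vc=[]
3: 0x28 (blk 10, set 2) → MISS  vc=[]
4: 0x23 (blk 8, set 0) → L1-HIT  vc=[]
5: 0x22 (blk 8, set 0) → L1-HIT  vc=[]
6: 0x21 (blk 8, set 0) → L1-HIT  vc=[]
7: 0x22 (blk 8, set 0) → L1-HIT  vc=[]
8: 0x40 (blk 16, set 0) → MISS  vc=[8]
9: 0x29 (blk 10, set 2) → L1-HIT  vc=[8]
10: 0x79 (blk 30, set 2) → MISS  vc=[8, 10]
11: 0x2a (blk 10, set 2) → VC-HIT  vc=[8, 30]
12: 0x22 (blk 8, set 0) → VC-HIT  vc=[16, 30]
13: 0x20 (blk 8, set 0) → L1-HIT  vc=[16, 30]

VC = [16, 30]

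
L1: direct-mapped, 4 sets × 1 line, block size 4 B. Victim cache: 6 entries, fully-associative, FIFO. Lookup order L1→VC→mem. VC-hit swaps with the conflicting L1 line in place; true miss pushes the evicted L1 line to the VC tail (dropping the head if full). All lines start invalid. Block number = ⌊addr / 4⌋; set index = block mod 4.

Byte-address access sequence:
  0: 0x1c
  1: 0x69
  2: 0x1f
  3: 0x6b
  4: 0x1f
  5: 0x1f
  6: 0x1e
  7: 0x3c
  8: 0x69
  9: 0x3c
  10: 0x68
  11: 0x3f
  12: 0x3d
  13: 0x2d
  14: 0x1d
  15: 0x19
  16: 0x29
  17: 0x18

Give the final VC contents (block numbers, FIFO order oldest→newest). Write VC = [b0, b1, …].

0: 0x1c (blk 7, set 3) → MISS  vc=[]
1: 0x69 (blk 26, set 2) → MISS  vc=[]
2: 0x1f (blk 7, set 3) → L1-HIT  vc=[]
3: 0x6b (blk 26, set 2) → L1-HIT  vc=[]
4: 0x1f (blk 7, set 3) → L1-HIT  vc=[]
5: 0x1f (blk 7, set 3) → L1-HIT  vc=[]
6: 0x1e (blk 7, set 3) → L1-HIT  vc=[]
7: 0x3c (blk 15, set 3) → MISS  vc=[7]
8: 0x69 (blk 26, set 2) → L1-HIT  vc=[7]
9: 0x3c (blk 15, set 3) → L1-HIT  vc=[7]
10: 0x68 (blk 26, set 2) → L1-HIT  vc=[7]
11: 0x3f (blk 15, set 3) → L1-HIT  vc=[7]
12: 0x3d (blk 15, set 3) → L1-HIT  vc=[7]
13: 0x2d (blk 11, set 3) → MISS  vc=[7, 15]
14: 0x1d (blk 7, set 3) → VC-HIT  vc=[11, 15]
15: 0x19 (blk 6, set 2) → MISS  vc=[11, 15, 26]
16: 0x29 (blk 10, set 2) → MISS  vc=[11, 15, 26, 6]
17: 0x18 (blk 6, set 2) → VC-HIT  vc=[11, 15, 26, 10]

VC = [11, 15, 26, 10]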